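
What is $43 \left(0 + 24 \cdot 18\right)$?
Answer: $18576$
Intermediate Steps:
$43 \left(0 + 24 \cdot 18\right) = 43 \left(0 + 432\right) = 43 \cdot 432 = 18576$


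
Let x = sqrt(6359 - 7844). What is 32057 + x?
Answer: 32057 + 3*I*sqrt(165) ≈ 32057.0 + 38.536*I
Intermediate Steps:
x = 3*I*sqrt(165) (x = sqrt(-1485) = 3*I*sqrt(165) ≈ 38.536*I)
32057 + x = 32057 + 3*I*sqrt(165)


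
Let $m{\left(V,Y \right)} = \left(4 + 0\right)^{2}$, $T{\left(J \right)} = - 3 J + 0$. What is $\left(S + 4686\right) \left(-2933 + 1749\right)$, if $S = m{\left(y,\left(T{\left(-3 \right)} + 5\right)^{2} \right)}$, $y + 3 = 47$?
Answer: $-5567168$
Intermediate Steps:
$T{\left(J \right)} = - 3 J$
$y = 44$ ($y = -3 + 47 = 44$)
$m{\left(V,Y \right)} = 16$ ($m{\left(V,Y \right)} = 4^{2} = 16$)
$S = 16$
$\left(S + 4686\right) \left(-2933 + 1749\right) = \left(16 + 4686\right) \left(-2933 + 1749\right) = 4702 \left(-1184\right) = -5567168$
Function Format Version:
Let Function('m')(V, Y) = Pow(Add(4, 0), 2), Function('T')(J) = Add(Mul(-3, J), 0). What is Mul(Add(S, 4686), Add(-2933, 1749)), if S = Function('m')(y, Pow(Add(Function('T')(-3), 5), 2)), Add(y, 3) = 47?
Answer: -5567168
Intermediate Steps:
Function('T')(J) = Mul(-3, J)
y = 44 (y = Add(-3, 47) = 44)
Function('m')(V, Y) = 16 (Function('m')(V, Y) = Pow(4, 2) = 16)
S = 16
Mul(Add(S, 4686), Add(-2933, 1749)) = Mul(Add(16, 4686), Add(-2933, 1749)) = Mul(4702, -1184) = -5567168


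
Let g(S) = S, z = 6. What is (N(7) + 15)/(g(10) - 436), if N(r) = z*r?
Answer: -19/142 ≈ -0.13380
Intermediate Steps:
N(r) = 6*r
(N(7) + 15)/(g(10) - 436) = (6*7 + 15)/(10 - 436) = (42 + 15)/(-426) = 57*(-1/426) = -19/142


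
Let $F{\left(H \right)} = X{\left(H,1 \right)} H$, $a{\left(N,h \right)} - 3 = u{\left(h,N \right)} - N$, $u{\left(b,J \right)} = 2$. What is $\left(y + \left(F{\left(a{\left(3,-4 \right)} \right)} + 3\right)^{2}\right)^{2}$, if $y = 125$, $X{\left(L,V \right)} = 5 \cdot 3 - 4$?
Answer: $562500$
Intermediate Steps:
$X{\left(L,V \right)} = 11$ ($X{\left(L,V \right)} = 15 - 4 = 11$)
$a{\left(N,h \right)} = 5 - N$ ($a{\left(N,h \right)} = 3 - \left(-2 + N\right) = 5 - N$)
$F{\left(H \right)} = 11 H$
$\left(y + \left(F{\left(a{\left(3,-4 \right)} \right)} + 3\right)^{2}\right)^{2} = \left(125 + \left(11 \left(5 - 3\right) + 3\right)^{2}\right)^{2} = \left(125 + \left(11 \cdot 2 + 3\right)^{2}\right)^{2} = \left(125 + \left(22 + 3\right)^{2}\right)^{2} = \left(125 + 25^{2}\right)^{2} = \left(125 + 625\right)^{2} = 750^{2} = 562500$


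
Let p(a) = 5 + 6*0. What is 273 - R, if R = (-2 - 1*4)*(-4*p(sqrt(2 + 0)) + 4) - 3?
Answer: 180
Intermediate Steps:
p(a) = 5 (p(a) = 5 + 0 = 5)
R = 93 (R = (-2 - 1*4)*(-4*5 + 4) - 3 = (-2 - 4)*(-20 + 4) - 3 = -6*(-16) - 3 = 96 - 3 = 93)
273 - R = 273 - 1*93 = 273 - 93 = 180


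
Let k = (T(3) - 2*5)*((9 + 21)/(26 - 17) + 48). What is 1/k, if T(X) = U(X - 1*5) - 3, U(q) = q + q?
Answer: -3/2618 ≈ -0.0011459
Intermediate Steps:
U(q) = 2*q
T(X) = -13 + 2*X (T(X) = 2*(X - 1*5) - 3 = 2*(X - 5) - 3 = 2*(-5 + X) - 3 = (-10 + 2*X) - 3 = -13 + 2*X)
k = -2618/3 (k = ((-13 + 2*3) - 2*5)*((9 + 21)/(26 - 17) + 48) = ((-13 + 6) - 10)*(30/9 + 48) = (-7 - 10)*(30*(1/9) + 48) = -17*(10/3 + 48) = -17*154/3 = -2618/3 ≈ -872.67)
1/k = 1/(-2618/3) = -3/2618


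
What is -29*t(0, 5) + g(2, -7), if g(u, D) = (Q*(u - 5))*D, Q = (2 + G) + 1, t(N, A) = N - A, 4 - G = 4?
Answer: 208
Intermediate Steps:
G = 0 (G = 4 - 1*4 = 4 - 4 = 0)
Q = 3 (Q = (2 + 0) + 1 = 2 + 1 = 3)
g(u, D) = D*(-15 + 3*u) (g(u, D) = (3*(u - 5))*D = (3*(-5 + u))*D = (-15 + 3*u)*D = D*(-15 + 3*u))
-29*t(0, 5) + g(2, -7) = -29*(0 - 1*5) + 3*(-7)*(-5 + 2) = -29*(0 - 5) + 3*(-7)*(-3) = -29*(-5) + 63 = 145 + 63 = 208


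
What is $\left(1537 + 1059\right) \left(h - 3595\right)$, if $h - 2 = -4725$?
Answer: $-21593528$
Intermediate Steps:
$h = -4723$ ($h = 2 - 4725 = -4723$)
$\left(1537 + 1059\right) \left(h - 3595\right) = \left(1537 + 1059\right) \left(-4723 - 3595\right) = 2596 \left(-8318\right) = -21593528$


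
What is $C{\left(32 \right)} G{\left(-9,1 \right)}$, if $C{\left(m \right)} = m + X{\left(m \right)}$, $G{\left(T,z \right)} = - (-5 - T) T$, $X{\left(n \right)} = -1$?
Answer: $1116$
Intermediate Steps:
$G{\left(T,z \right)} = T \left(5 + T\right)$ ($G{\left(T,z \right)} = \left(5 + T\right) T = T \left(5 + T\right)$)
$C{\left(m \right)} = -1 + m$ ($C{\left(m \right)} = m - 1 = -1 + m$)
$C{\left(32 \right)} G{\left(-9,1 \right)} = \left(-1 + 32\right) \left(- 9 \left(5 - 9\right)\right) = 31 \left(\left(-9\right) \left(-4\right)\right) = 31 \cdot 36 = 1116$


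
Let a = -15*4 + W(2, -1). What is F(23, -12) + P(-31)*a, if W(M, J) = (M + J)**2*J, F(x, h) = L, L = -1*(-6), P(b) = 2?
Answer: -116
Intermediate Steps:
L = 6
F(x, h) = 6
W(M, J) = J*(J + M)**2 (W(M, J) = (J + M)**2*J = J*(J + M)**2)
a = -61 (a = -15*4 - (-1 + 2)**2 = -60 - 1*1**2 = -60 - 1*1 = -60 - 1 = -61)
F(23, -12) + P(-31)*a = 6 + 2*(-61) = 6 - 122 = -116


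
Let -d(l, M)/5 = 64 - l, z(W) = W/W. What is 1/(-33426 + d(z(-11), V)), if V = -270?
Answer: -1/33741 ≈ -2.9638e-5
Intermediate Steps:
z(W) = 1
d(l, M) = -320 + 5*l (d(l, M) = -5*(64 - l) = -320 + 5*l)
1/(-33426 + d(z(-11), V)) = 1/(-33426 + (-320 + 5*1)) = 1/(-33426 + (-320 + 5)) = 1/(-33426 - 315) = 1/(-33741) = -1/33741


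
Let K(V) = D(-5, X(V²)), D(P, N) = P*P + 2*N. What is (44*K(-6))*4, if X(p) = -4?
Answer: 2992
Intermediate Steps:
D(P, N) = P² + 2*N
K(V) = 17 (K(V) = (-5)² + 2*(-4) = 25 - 8 = 17)
(44*K(-6))*4 = (44*17)*4 = 748*4 = 2992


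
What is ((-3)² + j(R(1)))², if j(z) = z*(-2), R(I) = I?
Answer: 49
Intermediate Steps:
j(z) = -2*z
((-3)² + j(R(1)))² = ((-3)² - 2*1)² = (9 - 2)² = 7² = 49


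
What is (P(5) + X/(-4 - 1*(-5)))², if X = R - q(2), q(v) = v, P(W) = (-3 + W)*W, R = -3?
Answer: 25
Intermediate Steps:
P(W) = W*(-3 + W)
X = -5 (X = -3 - 1*2 = -3 - 2 = -5)
(P(5) + X/(-4 - 1*(-5)))² = (5*(-3 + 5) - 5/(-4 - 1*(-5)))² = (5*2 - 5/(-4 + 5))² = (10 - 5/1)² = (10 - 5*1)² = (10 - 5)² = 5² = 25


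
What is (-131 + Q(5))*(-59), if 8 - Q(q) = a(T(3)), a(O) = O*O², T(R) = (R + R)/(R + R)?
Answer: 7316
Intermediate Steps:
T(R) = 1 (T(R) = (2*R)/((2*R)) = (2*R)*(1/(2*R)) = 1)
a(O) = O³
Q(q) = 7 (Q(q) = 8 - 1*1³ = 8 - 1*1 = 8 - 1 = 7)
(-131 + Q(5))*(-59) = (-131 + 7)*(-59) = -124*(-59) = 7316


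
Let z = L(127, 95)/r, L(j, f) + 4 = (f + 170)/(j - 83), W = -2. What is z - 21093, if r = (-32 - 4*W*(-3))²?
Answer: -2910496423/137984 ≈ -21093.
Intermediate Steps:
L(j, f) = -4 + (170 + f)/(-83 + j) (L(j, f) = -4 + (f + 170)/(j - 83) = -4 + (170 + f)/(-83 + j))
r = 3136 (r = (-32 - 4*(-2)*(-3))² = (-32 + 8*(-3))² = (-32 - 24)² = (-56)² = 3136)
z = 89/137984 (z = ((502 + 95 - 4*127)/(-83 + 127))/3136 = ((502 + 95 - 508)/44)*(1/3136) = ((1/44)*89)*(1/3136) = (89/44)*(1/3136) = 89/137984 ≈ 0.00064500)
z - 21093 = 89/137984 - 21093 = -2910496423/137984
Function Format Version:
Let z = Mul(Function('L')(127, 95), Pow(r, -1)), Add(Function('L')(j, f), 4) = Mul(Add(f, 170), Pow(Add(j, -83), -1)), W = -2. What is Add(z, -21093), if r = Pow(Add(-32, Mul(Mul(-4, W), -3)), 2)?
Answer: Rational(-2910496423, 137984) ≈ -21093.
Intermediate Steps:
Function('L')(j, f) = Add(-4, Mul(Pow(Add(-83, j), -1), Add(170, f))) (Function('L')(j, f) = Add(-4, Mul(Add(f, 170), Pow(Add(j, -83), -1))) = Add(-4, Mul(Add(170, f), Pow(Add(-83, j), -1))) = Add(-4, Mul(Pow(Add(-83, j), -1), Add(170, f))))
r = 3136 (r = Pow(Add(-32, Mul(Mul(-4, -2), -3)), 2) = Pow(Add(-32, Mul(8, -3)), 2) = Pow(Add(-32, -24), 2) = Pow(-56, 2) = 3136)
z = Rational(89, 137984) (z = Mul(Mul(Pow(Add(-83, 127), -1), Add(502, 95, Mul(-4, 127))), Pow(3136, -1)) = Mul(Mul(Pow(44, -1), Add(502, 95, -508)), Rational(1, 3136)) = Mul(Mul(Rational(1, 44), 89), Rational(1, 3136)) = Mul(Rational(89, 44), Rational(1, 3136)) = Rational(89, 137984) ≈ 0.00064500)
Add(z, -21093) = Add(Rational(89, 137984), -21093) = Rational(-2910496423, 137984)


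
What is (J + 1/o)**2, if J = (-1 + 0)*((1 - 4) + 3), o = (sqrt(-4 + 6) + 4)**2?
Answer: (4 + sqrt(2))**(-4) ≈ 0.0011637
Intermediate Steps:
o = (4 + sqrt(2))**2 (o = (sqrt(2) + 4)**2 = (4 + sqrt(2))**2 ≈ 29.314)
J = 0 (J = -(-3 + 3) = -1*0 = 0)
(J + 1/o)**2 = (0 + 1/((4 + sqrt(2))**2))**2 = (0 + (4 + sqrt(2))**(-2))**2 = ((4 + sqrt(2))**(-2))**2 = (4 + sqrt(2))**(-4)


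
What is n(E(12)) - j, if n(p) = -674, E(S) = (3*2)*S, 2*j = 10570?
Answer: -5959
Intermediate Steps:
j = 5285 (j = (1/2)*10570 = 5285)
E(S) = 6*S
n(E(12)) - j = -674 - 1*5285 = -674 - 5285 = -5959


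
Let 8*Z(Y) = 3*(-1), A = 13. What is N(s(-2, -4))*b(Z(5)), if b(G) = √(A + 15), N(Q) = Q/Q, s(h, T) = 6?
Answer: 2*√7 ≈ 5.2915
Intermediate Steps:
Z(Y) = -3/8 (Z(Y) = (3*(-1))/8 = (⅛)*(-3) = -3/8)
N(Q) = 1
b(G) = 2*√7 (b(G) = √(13 + 15) = √28 = 2*√7)
N(s(-2, -4))*b(Z(5)) = 1*(2*√7) = 2*√7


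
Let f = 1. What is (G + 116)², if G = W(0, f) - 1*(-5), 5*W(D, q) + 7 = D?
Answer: 357604/25 ≈ 14304.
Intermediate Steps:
W(D, q) = -7/5 + D/5
G = 18/5 (G = (-7/5 + (⅕)*0) - 1*(-5) = (-7/5 + 0) + 5 = -7/5 + 5 = 18/5 ≈ 3.6000)
(G + 116)² = (18/5 + 116)² = (598/5)² = 357604/25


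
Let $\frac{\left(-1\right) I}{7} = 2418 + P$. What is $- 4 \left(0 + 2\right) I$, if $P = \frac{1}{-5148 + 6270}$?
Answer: $\frac{75963916}{561} \approx 1.3541 \cdot 10^{5}$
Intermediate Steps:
$P = \frac{1}{1122} \approx 0.00089127$
$I = - \frac{18990979}{1122}$ ($I = - 7 \left(2418 + \frac{1}{1122}\right) = \left(-7\right) \frac{2712997}{1122} = - \frac{18990979}{1122} \approx -16926.0$)
$- 4 \left(0 + 2\right) I = - 4 \left(0 + 2\right) \left(- \frac{18990979}{1122}\right) = \left(-4\right) 2 \left(- \frac{18990979}{1122}\right) = \left(-8\right) \left(- \frac{18990979}{1122}\right) = \frac{75963916}{561}$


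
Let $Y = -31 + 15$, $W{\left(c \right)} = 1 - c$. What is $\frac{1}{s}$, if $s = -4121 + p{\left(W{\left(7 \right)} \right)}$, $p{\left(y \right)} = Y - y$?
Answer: $- \frac{1}{4131} \approx -0.00024207$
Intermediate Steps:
$Y = -16$
$p{\left(y \right)} = -16 - y$
$s = -4131$ ($s = -4121 - \left(17 - 7\right) = -4121 - 10 = -4131$)
$\frac{1}{s} = \frac{1}{-4131} = - \frac{1}{4131}$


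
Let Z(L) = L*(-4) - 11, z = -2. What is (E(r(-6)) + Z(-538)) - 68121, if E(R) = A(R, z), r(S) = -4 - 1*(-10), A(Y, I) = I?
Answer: -65982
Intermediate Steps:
r(S) = 6 (r(S) = -4 + 10 = 6)
Z(L) = -11 - 4*L (Z(L) = -4*L - 11 = -11 - 4*L)
E(R) = -2
(E(r(-6)) + Z(-538)) - 68121 = (-2 + (-11 - 4*(-538))) - 68121 = (-2 + (-11 + 2152)) - 68121 = (-2 + 2141) - 68121 = 2139 - 68121 = -65982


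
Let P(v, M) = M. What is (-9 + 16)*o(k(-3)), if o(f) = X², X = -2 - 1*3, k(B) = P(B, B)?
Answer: 175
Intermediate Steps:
k(B) = B
X = -5 (X = -2 - 3 = -5)
o(f) = 25 (o(f) = (-5)² = 25)
(-9 + 16)*o(k(-3)) = (-9 + 16)*25 = 7*25 = 175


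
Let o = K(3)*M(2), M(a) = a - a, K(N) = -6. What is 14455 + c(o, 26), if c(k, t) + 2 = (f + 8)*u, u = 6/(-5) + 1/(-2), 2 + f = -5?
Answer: 144513/10 ≈ 14451.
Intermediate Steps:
f = -7 (f = -2 - 5 = -7)
M(a) = 0
o = 0 (o = -6*0 = 0)
u = -17/10 (u = 6*(-⅕) + 1*(-½) = -6/5 - ½ = -17/10 ≈ -1.7000)
c(k, t) = -37/10 (c(k, t) = -2 + (-7 + 8)*(-17/10) = -2 + 1*(-17/10) = -2 - 17/10 = -37/10)
14455 + c(o, 26) = 14455 - 37/10 = 144513/10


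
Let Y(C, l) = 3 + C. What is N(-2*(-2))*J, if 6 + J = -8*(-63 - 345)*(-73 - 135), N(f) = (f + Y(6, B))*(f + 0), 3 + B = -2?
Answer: -35303736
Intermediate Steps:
B = -5 (B = -3 - 2 = -5)
N(f) = f*(9 + f) (N(f) = (f + (3 + 6))*(f + 0) = (f + 9)*f = (9 + f)*f = f*(9 + f))
J = -678918 (J = -6 - 8*(-63 - 345)*(-73 - 135) = -6 - (-3264)*(-208) = -6 - 8*84864 = -6 - 678912 = -678918)
N(-2*(-2))*J = ((-2*(-2))*(9 - 2*(-2)))*(-678918) = (4*(9 + 4))*(-678918) = (4*13)*(-678918) = 52*(-678918) = -35303736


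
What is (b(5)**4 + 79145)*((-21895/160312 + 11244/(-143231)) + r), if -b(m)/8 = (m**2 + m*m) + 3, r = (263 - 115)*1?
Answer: 130407230361525322023/27302792 ≈ 4.7763e+12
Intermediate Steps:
r = 148 (r = 148*1 = 148)
b(m) = -24 - 16*m**2 (b(m) = -8*((m**2 + m*m) + 3) = -8*((m**2 + m**2) + 3) = -8*(2*m**2 + 3) = -8*(3 + 2*m**2) = -24 - 16*m**2)
(b(5)**4 + 79145)*((-21895/160312 + 11244/(-143231)) + r) = ((-24 - 16*5**2)**4 + 79145)*((-21895/160312 + 11244/(-143231)) + 148) = ((-24 - 16*25)**4 + 79145)*((-21895*1/160312 + 11244*(-1/143231)) + 148) = ((-24 - 400)**4 + 79145)*((-755/5528 - 11244/143231) + 148) = ((-424)**4 + 79145)*(-170296237/791780968 + 148) = (32319410176 + 79145)*(117013287027/791780968) = 32319489321*(117013287027/791780968) = 130407230361525322023/27302792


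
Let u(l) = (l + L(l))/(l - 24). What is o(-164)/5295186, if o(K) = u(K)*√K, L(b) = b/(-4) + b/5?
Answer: 41*I*√41/130986180 ≈ 2.0042e-6*I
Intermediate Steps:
L(b) = -b/20 (L(b) = b*(-¼) + b*(⅕) = -b/4 + b/5 = -b/20)
u(l) = 19*l/(20*(-24 + l)) (u(l) = (l - l/20)/(l - 24) = (19*l/20)/(-24 + l) = 19*l/(20*(-24 + l)))
o(K) = 19*K^(3/2)/(20*(-24 + K)) (o(K) = (19*K/(20*(-24 + K)))*√K = 19*K^(3/2)/(20*(-24 + K)))
o(-164)/5295186 = (19*(-164)^(3/2)/(20*(-24 - 164)))/5295186 = ((19/20)*(-328*I*√41)/(-188))*(1/5295186) = ((19/20)*(-328*I*√41)*(-1/188))*(1/5295186) = (779*I*√41/470)*(1/5295186) = 41*I*√41/130986180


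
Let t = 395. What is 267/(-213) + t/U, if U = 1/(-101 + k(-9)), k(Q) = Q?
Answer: -3085039/71 ≈ -43451.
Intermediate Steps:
U = -1/110 (U = 1/(-101 - 9) = 1/(-110) = -1/110 ≈ -0.0090909)
267/(-213) + t/U = 267/(-213) + 395/(-1/110) = 267*(-1/213) + 395*(-110) = -89/71 - 43450 = -3085039/71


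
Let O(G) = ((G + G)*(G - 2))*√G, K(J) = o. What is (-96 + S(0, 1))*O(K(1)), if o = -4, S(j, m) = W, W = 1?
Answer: -9120*I ≈ -9120.0*I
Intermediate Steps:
S(j, m) = 1
K(J) = -4
O(G) = 2*G^(3/2)*(-2 + G) (O(G) = ((2*G)*(-2 + G))*√G = (2*G*(-2 + G))*√G = 2*G^(3/2)*(-2 + G))
(-96 + S(0, 1))*O(K(1)) = (-96 + 1)*(2*(-4)^(3/2)*(-2 - 4)) = -190*(-8*I)*(-6) = -9120*I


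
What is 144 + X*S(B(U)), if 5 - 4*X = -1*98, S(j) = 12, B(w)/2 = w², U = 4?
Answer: 453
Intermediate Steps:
B(w) = 2*w²
X = 103/4 (X = 5/4 - (-1)*98/4 = 5/4 - ¼*(-98) = 5/4 + 49/2 = 103/4 ≈ 25.750)
144 + X*S(B(U)) = 144 + (103/4)*12 = 144 + 309 = 453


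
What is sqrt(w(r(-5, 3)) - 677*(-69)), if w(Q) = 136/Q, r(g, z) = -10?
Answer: sqrt(1167485)/5 ≈ 216.10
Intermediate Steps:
sqrt(w(r(-5, 3)) - 677*(-69)) = sqrt(136/(-10) - 677*(-69)) = sqrt(136*(-1/10) + 46713) = sqrt(-68/5 + 46713) = sqrt(233497/5) = sqrt(1167485)/5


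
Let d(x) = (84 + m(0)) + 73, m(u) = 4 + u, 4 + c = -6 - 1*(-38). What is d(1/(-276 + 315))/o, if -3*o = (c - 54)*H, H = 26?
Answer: 483/676 ≈ 0.71450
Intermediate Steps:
c = 28 (c = -4 + (-6 - 1*(-38)) = -4 + (-6 + 38) = -4 + 32 = 28)
d(x) = 161 (d(x) = (84 + (4 + 0)) + 73 = (84 + 4) + 73 = 88 + 73 = 161)
o = 676/3 (o = -(28 - 54)*26/3 = -(-26)*26/3 = -⅓*(-676) = 676/3 ≈ 225.33)
d(1/(-276 + 315))/o = 161/(676/3) = 161*(3/676) = 483/676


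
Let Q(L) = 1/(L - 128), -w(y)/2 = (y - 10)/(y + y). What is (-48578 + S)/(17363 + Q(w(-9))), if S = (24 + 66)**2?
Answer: -23699869/10166032 ≈ -2.3313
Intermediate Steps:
S = 8100 (S = 90**2 = 8100)
w(y) = -(-10 + y)/y (w(y) = -2*(y - 10)/(y + y) = -2*(-10 + y)/(2*y) = -2*(-10 + y)*1/(2*y) = -(-10 + y)/y)
Q(L) = 1/(-128 + L)
(-48578 + S)/(17363 + Q(w(-9))) = (-48578 + 8100)/(17363 + 1/(-128 + (10 - 1*(-9))/(-9))) = -40478/(17363 + 1/(-128 - (10 + 9)/9)) = -40478/(17363 + 1/(-128 - 1/9*19)) = -40478/(17363 + 1/(-128 - 19/9)) = -40478/(17363 + 1/(-1171/9)) = -40478/(17363 - 9/1171) = -40478/20332064/1171 = -40478*1171/20332064 = -23699869/10166032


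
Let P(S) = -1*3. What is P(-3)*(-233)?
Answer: 699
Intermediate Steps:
P(S) = -3
P(-3)*(-233) = -3*(-233) = 699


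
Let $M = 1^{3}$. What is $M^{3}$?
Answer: $1$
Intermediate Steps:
$M = 1$
$M^{3} = 1^{3} = 1$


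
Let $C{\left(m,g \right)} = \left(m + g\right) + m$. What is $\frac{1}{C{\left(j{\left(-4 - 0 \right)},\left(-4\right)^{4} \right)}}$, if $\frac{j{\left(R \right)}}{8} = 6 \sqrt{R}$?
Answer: $\frac{1}{400} - \frac{3 i}{1600} \approx 0.0025 - 0.001875 i$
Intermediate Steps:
$j{\left(R \right)} = 48 \sqrt{R}$ ($j{\left(R \right)} = 8 \cdot 6 \sqrt{R} = 48 \sqrt{R}$)
$C{\left(m,g \right)} = g + 2 m$ ($C{\left(m,g \right)} = \left(g + m\right) + m = g + 2 m$)
$\frac{1}{C{\left(j{\left(-4 - 0 \right)},\left(-4\right)^{4} \right)}} = \frac{1}{\left(-4\right)^{4} + 2 \cdot 48 \sqrt{-4 - 0}} = \frac{1}{256 + 2 \cdot 48 \sqrt{-4 + 0}} = \frac{1}{256 + 2 \cdot 48 \sqrt{-4}} = \frac{1}{256 + 2 \cdot 48 \cdot 2 i} = \frac{1}{256 + 2 \cdot 96 i} = \frac{1}{256 + 192 i} = \frac{256 - 192 i}{102400}$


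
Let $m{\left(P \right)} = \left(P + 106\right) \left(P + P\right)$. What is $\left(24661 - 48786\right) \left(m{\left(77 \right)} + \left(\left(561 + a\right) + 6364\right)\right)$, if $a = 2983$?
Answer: $-918921250$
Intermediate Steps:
$m{\left(P \right)} = 2 P \left(106 + P\right)$ ($m{\left(P \right)} = \left(106 + P\right) 2 P = 2 P \left(106 + P\right)$)
$\left(24661 - 48786\right) \left(m{\left(77 \right)} + \left(\left(561 + a\right) + 6364\right)\right) = \left(24661 - 48786\right) \left(2 \cdot 77 \left(106 + 77\right) + \left(\left(561 + 2983\right) + 6364\right)\right) = - 24125 \left(2 \cdot 77 \cdot 183 + \left(3544 + 6364\right)\right) = - 24125 \left(28182 + 9908\right) = \left(-24125\right) 38090 = -918921250$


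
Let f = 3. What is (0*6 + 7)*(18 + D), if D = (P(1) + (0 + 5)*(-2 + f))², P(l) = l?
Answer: 378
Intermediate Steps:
D = 36 (D = (1 + (0 + 5)*(-2 + 3))² = (1 + 5*1)² = (1 + 5)² = 6² = 36)
(0*6 + 7)*(18 + D) = (0*6 + 7)*(18 + 36) = (0 + 7)*54 = 7*54 = 378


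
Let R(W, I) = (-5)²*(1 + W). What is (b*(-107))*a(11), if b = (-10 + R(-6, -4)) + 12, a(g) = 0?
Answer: 0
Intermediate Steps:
R(W, I) = 25 + 25*W (R(W, I) = 25*(1 + W) = 25 + 25*W)
b = -123 (b = (-10 + (25 + 25*(-6))) + 12 = (-10 + (25 - 150)) + 12 = (-10 - 125) + 12 = -135 + 12 = -123)
(b*(-107))*a(11) = -123*(-107)*0 = 13161*0 = 0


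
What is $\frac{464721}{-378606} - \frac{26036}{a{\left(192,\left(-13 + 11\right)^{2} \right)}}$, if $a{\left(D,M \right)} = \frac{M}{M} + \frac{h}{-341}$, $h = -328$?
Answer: $- \frac{1120559820535}{84429138} \approx -13272.0$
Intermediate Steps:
$a{\left(D,M \right)} = \frac{669}{341}$ ($a{\left(D,M \right)} = \frac{M}{M} - \frac{328}{-341} = 1 - - \frac{328}{341} = 1 + \frac{328}{341} = \frac{669}{341}$)
$\frac{464721}{-378606} - \frac{26036}{a{\left(192,\left(-13 + 11\right)^{2} \right)}} = \frac{464721}{-378606} - \frac{26036}{\frac{669}{341}} = 464721 \left(- \frac{1}{378606}\right) - \frac{8878276}{669} = - \frac{154907}{126202} - \frac{8878276}{669} = - \frac{1120559820535}{84429138}$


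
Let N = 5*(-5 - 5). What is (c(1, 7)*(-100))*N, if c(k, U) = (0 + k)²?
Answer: 5000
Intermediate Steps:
c(k, U) = k²
N = -50 (N = 5*(-10) = -50)
(c(1, 7)*(-100))*N = (1²*(-100))*(-50) = (1*(-100))*(-50) = -100*(-50) = 5000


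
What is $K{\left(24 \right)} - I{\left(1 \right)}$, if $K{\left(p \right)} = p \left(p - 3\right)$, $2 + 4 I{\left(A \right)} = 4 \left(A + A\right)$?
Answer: $\frac{1005}{2} \approx 502.5$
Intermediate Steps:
$I{\left(A \right)} = - \frac{1}{2} + 2 A$ ($I{\left(A \right)} = - \frac{1}{2} + \frac{4 \left(A + A\right)}{4} = - \frac{1}{2} + \frac{4 \cdot 2 A}{4} = - \frac{1}{2} + \frac{8 A}{4} = - \frac{1}{2} + 2 A$)
$K{\left(p \right)} = p \left(-3 + p\right)$
$K{\left(24 \right)} - I{\left(1 \right)} = 24 \left(-3 + 24\right) - \left(- \frac{1}{2} + 2 \cdot 1\right) = 24 \cdot 21 - \left(- \frac{1}{2} + 2\right) = 504 - \frac{3}{2} = \frac{1005}{2}$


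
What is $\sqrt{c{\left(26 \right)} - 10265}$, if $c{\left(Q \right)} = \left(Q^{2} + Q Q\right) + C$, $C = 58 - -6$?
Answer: $i \sqrt{8849} \approx 94.069 i$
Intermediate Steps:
$C = 64$ ($C = 58 + 6 = 64$)
$c{\left(Q \right)} = 64 + 2 Q^{2}$ ($c{\left(Q \right)} = \left(Q^{2} + Q Q\right) + 64 = \left(Q^{2} + Q^{2}\right) + 64 = 2 Q^{2} + 64 = 64 + 2 Q^{2}$)
$\sqrt{c{\left(26 \right)} - 10265} = \sqrt{\left(64 + 2 \cdot 26^{2}\right) - 10265} = \sqrt{\left(64 + 2 \cdot 676\right) - 10265} = \sqrt{\left(64 + 1352\right) - 10265} = \sqrt{1416 - 10265} = \sqrt{-8849} = i \sqrt{8849}$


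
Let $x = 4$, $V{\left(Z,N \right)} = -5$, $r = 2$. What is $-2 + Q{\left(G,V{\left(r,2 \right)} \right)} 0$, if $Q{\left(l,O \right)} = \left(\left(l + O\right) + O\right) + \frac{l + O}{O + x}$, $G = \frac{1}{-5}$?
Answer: $-2$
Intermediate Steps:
$G = - \frac{1}{5} \approx -0.2$
$Q{\left(l,O \right)} = l + 2 O + \frac{O + l}{4 + O}$ ($Q{\left(l,O \right)} = \left(\left(l + O\right) + O\right) + \frac{l + O}{O + 4} = \left(\left(O + l\right) + O\right) + \frac{O + l}{4 + O} = \left(l + 2 O\right) + \frac{O + l}{4 + O} = l + 2 O + \frac{O + l}{4 + O}$)
$-2 + Q{\left(G,V{\left(r,2 \right)} \right)} 0 = -2 + \frac{2 \left(-5\right)^{2} + 5 \left(- \frac{1}{5}\right) + 9 \left(-5\right) - -1}{4 - 5} \cdot 0 = -2 + \frac{2 \cdot 25 - 1 - 45 + 1}{-1} \cdot 0 = -2 + - (50 - 1 - 45 + 1) 0 = -2 + \left(-1\right) 5 \cdot 0 = -2 - 0 = -2 + 0 = -2$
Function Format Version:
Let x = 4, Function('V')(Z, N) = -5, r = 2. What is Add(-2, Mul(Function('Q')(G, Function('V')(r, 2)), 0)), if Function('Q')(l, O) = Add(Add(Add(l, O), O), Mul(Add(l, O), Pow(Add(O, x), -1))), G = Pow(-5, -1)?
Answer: -2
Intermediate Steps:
G = Rational(-1, 5) ≈ -0.20000
Function('Q')(l, O) = Add(l, Mul(2, O), Mul(Pow(Add(4, O), -1), Add(O, l))) (Function('Q')(l, O) = Add(Add(Add(l, O), O), Mul(Add(l, O), Pow(Add(O, 4), -1))) = Add(Add(Add(O, l), O), Mul(Add(O, l), Pow(Add(4, O), -1))) = Add(Add(l, Mul(2, O)), Mul(Pow(Add(4, O), -1), Add(O, l))) = Add(l, Mul(2, O), Mul(Pow(Add(4, O), -1), Add(O, l))))
Add(-2, Mul(Function('Q')(G, Function('V')(r, 2)), 0)) = Add(-2, Mul(Mul(Pow(Add(4, -5), -1), Add(Mul(2, Pow(-5, 2)), Mul(5, Rational(-1, 5)), Mul(9, -5), Mul(-5, Rational(-1, 5)))), 0)) = Add(-2, Mul(Mul(Pow(-1, -1), Add(Mul(2, 25), -1, -45, 1)), 0)) = Add(-2, Mul(Mul(-1, Add(50, -1, -45, 1)), 0)) = Add(-2, Mul(Mul(-1, 5), 0)) = Add(-2, Mul(-5, 0)) = Add(-2, 0) = -2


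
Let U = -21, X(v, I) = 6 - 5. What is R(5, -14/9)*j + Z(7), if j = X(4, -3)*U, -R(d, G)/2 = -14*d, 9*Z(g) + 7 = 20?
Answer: -26447/9 ≈ -2938.6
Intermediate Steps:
X(v, I) = 1
Z(g) = 13/9 (Z(g) = -7/9 + (1/9)*20 = -7/9 + 20/9 = 13/9)
R(d, G) = 28*d (R(d, G) = -(-28)*d = 28*d)
j = -21 (j = 1*(-21) = -21)
R(5, -14/9)*j + Z(7) = (28*5)*(-21) + 13/9 = 140*(-21) + 13/9 = -2940 + 13/9 = -26447/9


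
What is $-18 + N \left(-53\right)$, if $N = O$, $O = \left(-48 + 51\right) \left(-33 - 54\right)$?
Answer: $13815$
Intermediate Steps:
$O = -261$ ($O = 3 \left(-87\right) = -261$)
$N = -261$
$-18 + N \left(-53\right) = -18 - -13833 = -18 + 13833 = 13815$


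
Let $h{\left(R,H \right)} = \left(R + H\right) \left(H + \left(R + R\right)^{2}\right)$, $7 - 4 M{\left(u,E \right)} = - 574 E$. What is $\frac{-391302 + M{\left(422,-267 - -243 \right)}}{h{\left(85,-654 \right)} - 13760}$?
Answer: $\frac{1578977}{64342936} \approx 0.02454$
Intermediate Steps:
$M{\left(u,E \right)} = \frac{7}{4} + \frac{287 E}{2}$ ($M{\left(u,E \right)} = \frac{7}{4} - \frac{\left(-574\right) E}{4} = \frac{7}{4} + \frac{287 E}{2}$)
$h{\left(R,H \right)} = \left(H + R\right) \left(H + 4 R^{2}\right)$ ($h{\left(R,H \right)} = \left(H + R\right) \left(H + \left(2 R\right)^{2}\right) = \left(H + R\right) \left(H + 4 R^{2}\right)$)
$\frac{-391302 + M{\left(422,-267 - -243 \right)}}{h{\left(85,-654 \right)} - 13760} = \frac{-391302 + \left(\frac{7}{4} + \frac{287 \left(-267 - -243\right)}{2}\right)}{\left(\left(-654\right)^{2} + 4 \cdot 85^{3} - 55590 + 4 \left(-654\right) 85^{2}\right) - 13760} = \frac{-391302 + \left(\frac{7}{4} + \frac{287 \left(-267 + 243\right)}{2}\right)}{\left(427716 + 4 \cdot 614125 - 55590 + 4 \left(-654\right) 7225\right) - 13760} = \frac{-391302 + \left(\frac{7}{4} + \frac{287}{2} \left(-24\right)\right)}{\left(427716 + 2456500 - 55590 - 18900600\right) - 13760} = \frac{-391302 + \left(\frac{7}{4} - 3444\right)}{-16071974 - 13760} = \frac{-391302 - \frac{13769}{4}}{-16085734} = \left(- \frac{1578977}{4}\right) \left(- \frac{1}{16085734}\right) = \frac{1578977}{64342936}$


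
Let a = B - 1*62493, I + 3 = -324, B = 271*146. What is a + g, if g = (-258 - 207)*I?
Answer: 129128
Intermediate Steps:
B = 39566
I = -327 (I = -3 - 324 = -327)
g = 152055 (g = (-258 - 207)*(-327) = -465*(-327) = 152055)
a = -22927 (a = 39566 - 1*62493 = 39566 - 62493 = -22927)
a + g = -22927 + 152055 = 129128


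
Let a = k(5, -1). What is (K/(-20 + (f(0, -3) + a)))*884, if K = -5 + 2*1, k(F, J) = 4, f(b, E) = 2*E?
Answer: 1326/11 ≈ 120.55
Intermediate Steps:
a = 4
K = -3 (K = -5 + 2 = -3)
(K/(-20 + (f(0, -3) + a)))*884 = (-3/(-20 + (2*(-3) + 4)))*884 = (-3/(-20 + (-6 + 4)))*884 = (-3/(-20 - 2))*884 = (-3/(-22))*884 = -1/22*(-3)*884 = (3/22)*884 = 1326/11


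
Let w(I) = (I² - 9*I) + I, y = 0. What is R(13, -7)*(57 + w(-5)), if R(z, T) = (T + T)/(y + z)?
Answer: -1708/13 ≈ -131.38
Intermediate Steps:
R(z, T) = 2*T/z (R(z, T) = (T + T)/(0 + z) = (2*T)/z = 2*T/z)
w(I) = I² - 8*I
R(13, -7)*(57 + w(-5)) = (2*(-7)/13)*(57 - 5*(-8 - 5)) = (2*(-7)*(1/13))*(57 - 5*(-13)) = -14*(57 + 65)/13 = -14/13*122 = -1708/13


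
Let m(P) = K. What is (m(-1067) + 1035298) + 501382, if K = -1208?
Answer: 1535472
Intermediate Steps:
m(P) = -1208
(m(-1067) + 1035298) + 501382 = (-1208 + 1035298) + 501382 = 1034090 + 501382 = 1535472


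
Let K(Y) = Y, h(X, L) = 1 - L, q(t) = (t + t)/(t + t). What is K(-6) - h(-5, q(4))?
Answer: -6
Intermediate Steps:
q(t) = 1 (q(t) = (2*t)/((2*t)) = (2*t)*(1/(2*t)) = 1)
K(-6) - h(-5, q(4)) = -6 - (1 - 1*1) = -6 - (1 - 1) = -6 - 1*0 = -6 + 0 = -6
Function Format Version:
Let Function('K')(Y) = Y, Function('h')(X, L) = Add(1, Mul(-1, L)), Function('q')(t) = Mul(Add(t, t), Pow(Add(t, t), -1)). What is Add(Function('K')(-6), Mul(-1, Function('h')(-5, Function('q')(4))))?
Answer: -6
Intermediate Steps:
Function('q')(t) = 1 (Function('q')(t) = Mul(Mul(2, t), Pow(Mul(2, t), -1)) = Mul(Mul(2, t), Mul(Rational(1, 2), Pow(t, -1))) = 1)
Add(Function('K')(-6), Mul(-1, Function('h')(-5, Function('q')(4)))) = Add(-6, Mul(-1, Add(1, Mul(-1, 1)))) = Add(-6, Mul(-1, Add(1, -1))) = Add(-6, Mul(-1, 0)) = Add(-6, 0) = -6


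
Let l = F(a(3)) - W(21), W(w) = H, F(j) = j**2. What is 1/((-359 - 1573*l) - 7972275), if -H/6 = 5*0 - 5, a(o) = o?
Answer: -1/7939601 ≈ -1.2595e-7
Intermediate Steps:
H = 30 (H = -6*(5*0 - 5) = -6*(0 - 5) = -6*(-5) = 30)
W(w) = 30
l = -21 (l = 3**2 - 1*30 = 9 - 30 = -21)
1/((-359 - 1573*l) - 7972275) = 1/((-359 - 1573*(-21)) - 7972275) = 1/((-359 + 33033) - 7972275) = 1/(32674 - 7972275) = 1/(-7939601) = -1/7939601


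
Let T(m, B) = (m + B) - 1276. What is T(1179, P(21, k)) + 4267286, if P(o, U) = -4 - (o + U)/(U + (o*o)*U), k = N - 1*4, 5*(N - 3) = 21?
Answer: 30177532199/7072 ≈ 4.2672e+6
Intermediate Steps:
N = 36/5 (N = 3 + (⅕)*21 = 3 + 21/5 = 36/5 ≈ 7.2000)
k = 16/5 (k = 36/5 - 1*4 = 36/5 - 4 = 16/5 ≈ 3.2000)
P(o, U) = -4 - (U + o)/(U + U*o²) (P(o, U) = -4 - (U + o)/(U + o²*U) = -4 - (U + o)/(U + U*o²))
T(m, B) = -1276 + B + m (T(m, B) = (B + m) - 1276 = -1276 + B + m)
T(1179, P(21, k)) + 4267286 = (-1276 + (-1*21 - 5*16/5 - 4*16/5*21²)/((16/5)*(1 + 21²)) + 1179) + 4267286 = (-1276 + 5*(-21 - 16 - 4*16/5*441)/(16*(1 + 441)) + 1179) + 4267286 = (-1276 + (5/16)*(-21 - 16 - 28224/5)/442 + 1179) + 4267286 = (-1276 + (5/16)*(1/442)*(-28409/5) + 1179) + 4267286 = (-1276 - 28409/7072 + 1179) + 4267286 = -714393/7072 + 4267286 = 30177532199/7072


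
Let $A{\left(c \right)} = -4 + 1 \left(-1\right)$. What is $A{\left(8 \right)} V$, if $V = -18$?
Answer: $90$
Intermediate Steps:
$A{\left(c \right)} = -5$ ($A{\left(c \right)} = -4 - 1 = -5$)
$A{\left(8 \right)} V = \left(-5\right) \left(-18\right) = 90$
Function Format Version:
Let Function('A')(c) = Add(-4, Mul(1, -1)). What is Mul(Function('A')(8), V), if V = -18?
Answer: 90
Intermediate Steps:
Function('A')(c) = -5 (Function('A')(c) = Add(-4, -1) = -5)
Mul(Function('A')(8), V) = Mul(-5, -18) = 90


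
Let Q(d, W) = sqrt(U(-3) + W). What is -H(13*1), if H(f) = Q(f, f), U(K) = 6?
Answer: -sqrt(19) ≈ -4.3589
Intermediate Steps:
Q(d, W) = sqrt(6 + W)
H(f) = sqrt(6 + f)
-H(13*1) = -sqrt(6 + 13*1) = -sqrt(6 + 13) = -sqrt(19)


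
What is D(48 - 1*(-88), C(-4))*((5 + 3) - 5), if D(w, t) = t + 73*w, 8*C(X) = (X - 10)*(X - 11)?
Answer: 119451/4 ≈ 29863.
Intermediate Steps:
C(X) = (-11 + X)*(-10 + X)/8 (C(X) = ((X - 10)*(X - 11))/8 = ((-10 + X)*(-11 + X))/8 = ((-11 + X)*(-10 + X))/8 = (-11 + X)*(-10 + X)/8)
D(48 - 1*(-88), C(-4))*((5 + 3) - 5) = ((55/4 - 21/8*(-4) + (⅛)*(-4)²) + 73*(48 - 1*(-88)))*((5 + 3) - 5) = ((55/4 + 21/2 + (⅛)*16) + 73*(48 + 88))*(8 - 5) = ((55/4 + 21/2 + 2) + 73*136)*3 = (105/4 + 9928)*3 = (39817/4)*3 = 119451/4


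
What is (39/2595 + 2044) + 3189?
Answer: 4526558/865 ≈ 5233.0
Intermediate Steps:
(39/2595 + 2044) + 3189 = (39*(1/2595) + 2044) + 3189 = (13/865 + 2044) + 3189 = 1768073/865 + 3189 = 4526558/865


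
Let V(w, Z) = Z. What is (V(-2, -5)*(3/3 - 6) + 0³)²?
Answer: 625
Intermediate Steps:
(V(-2, -5)*(3/3 - 6) + 0³)² = (-5*(3/3 - 6) + 0³)² = (-5*(3*(⅓) - 6) + 0)² = (-5*(1 - 6) + 0)² = (-5*(-5) + 0)² = (25 + 0)² = 25² = 625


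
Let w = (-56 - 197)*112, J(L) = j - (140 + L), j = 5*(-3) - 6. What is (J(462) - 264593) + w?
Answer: -293552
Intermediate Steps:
j = -21 (j = -15 - 6 = -21)
J(L) = -161 - L (J(L) = -21 - (140 + L) = -21 + (-140 - L) = -161 - L)
w = -28336 (w = -253*112 = -28336)
(J(462) - 264593) + w = ((-161 - 1*462) - 264593) - 28336 = ((-161 - 462) - 264593) - 28336 = (-623 - 264593) - 28336 = -265216 - 28336 = -293552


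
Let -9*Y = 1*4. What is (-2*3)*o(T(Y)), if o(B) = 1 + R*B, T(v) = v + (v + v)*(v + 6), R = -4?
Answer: -3650/27 ≈ -135.19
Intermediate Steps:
Y = -4/9 ≈ -0.44444
T(v) = v + 2*v*(6 + v) (T(v) = v + (2*v)*(6 + v) = v + 2*v*(6 + v))
o(B) = 1 - 4*B
(-2*3)*o(T(Y)) = (-2*3)*(1 - (-16)*(13 + 2*(-4/9))/9) = -6*(1 - (-16)*(13 - 8/9)/9) = -6*(1 - (-16)*109/(9*9)) = -6*(1 - 4*(-436/81)) = -6*(1 + 1744/81) = -6*1825/81 = -3650/27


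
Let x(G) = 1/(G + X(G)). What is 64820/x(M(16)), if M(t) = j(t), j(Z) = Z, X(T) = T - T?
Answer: 1037120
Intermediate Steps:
X(T) = 0
M(t) = t
x(G) = 1/G (x(G) = 1/(G + 0) = 1/G)
64820/x(M(16)) = 64820/(1/16) = 64820*16 = 1037120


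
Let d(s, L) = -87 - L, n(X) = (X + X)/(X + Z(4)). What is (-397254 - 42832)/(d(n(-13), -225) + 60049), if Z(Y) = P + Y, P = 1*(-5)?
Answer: -440086/60187 ≈ -7.3120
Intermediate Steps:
P = -5
Z(Y) = -5 + Y
n(X) = 2*X/(-1 + X) (n(X) = (X + X)/(X + (-5 + 4)) = (2*X)/(X - 1) = (2*X)/(-1 + X) = 2*X/(-1 + X))
(-397254 - 42832)/(d(n(-13), -225) + 60049) = (-397254 - 42832)/((-87 - 1*(-225)) + 60049) = -440086/((-87 + 225) + 60049) = -440086/(138 + 60049) = -440086/60187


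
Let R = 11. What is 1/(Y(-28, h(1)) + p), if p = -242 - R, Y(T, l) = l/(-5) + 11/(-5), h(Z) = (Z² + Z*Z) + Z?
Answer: -5/1279 ≈ -0.0039093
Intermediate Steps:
h(Z) = Z + 2*Z² (h(Z) = (Z² + Z²) + Z = 2*Z² + Z = Z + 2*Z²)
Y(T, l) = -11/5 - l/5 (Y(T, l) = l*(-⅕) + 11*(-⅕) = -l/5 - 11/5 = -11/5 - l/5)
p = -253 (p = -242 - 1*11 = -242 - 11 = -253)
1/(Y(-28, h(1)) + p) = 1/((-11/5 - (1 + 2*1)/5) - 253) = 1/((-11/5 - (1 + 2)/5) - 253) = 1/((-11/5 - 3/5) - 253) = 1/((-11/5 - ⅕*3) - 253) = 1/((-11/5 - ⅗) - 253) = 1/(-14/5 - 253) = 1/(-1279/5) = -5/1279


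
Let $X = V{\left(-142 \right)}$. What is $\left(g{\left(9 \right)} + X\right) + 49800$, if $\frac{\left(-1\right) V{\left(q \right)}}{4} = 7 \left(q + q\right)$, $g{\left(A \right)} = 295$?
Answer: $58047$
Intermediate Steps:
$V{\left(q \right)} = - 56 q$ ($V{\left(q \right)} = - 4 \cdot 7 \left(q + q\right) = - 4 \cdot 7 \cdot 2 q = - 4 \cdot 14 q = - 56 q$)
$X = 7952$ ($X = \left(-56\right) \left(-142\right) = 7952$)
$\left(g{\left(9 \right)} + X\right) + 49800 = \left(295 + 7952\right) + 49800 = 8247 + 49800 = 58047$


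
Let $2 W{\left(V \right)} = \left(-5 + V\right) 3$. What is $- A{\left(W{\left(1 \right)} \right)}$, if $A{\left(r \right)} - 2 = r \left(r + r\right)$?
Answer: $-74$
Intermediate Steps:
$W{\left(V \right)} = - \frac{15}{2} + \frac{3 V}{2}$ ($W{\left(V \right)} = \frac{\left(-5 + V\right) 3}{2} = \frac{-15 + 3 V}{2} = - \frac{15}{2} + \frac{3 V}{2}$)
$A{\left(r \right)} = 2 + 2 r^{2}$ ($A{\left(r \right)} = 2 + r \left(r + r\right) = 2 + r 2 r = 2 + 2 r^{2}$)
$- A{\left(W{\left(1 \right)} \right)} = - (2 + 2 \left(- \frac{15}{2} + \frac{3}{2} \cdot 1\right)^{2}) = - (2 + 2 \left(- \frac{15}{2} + \frac{3}{2}\right)^{2}) = - (2 + 2 \left(-6\right)^{2}) = - (2 + 2 \cdot 36) = - (2 + 72) = \left(-1\right) 74 = -74$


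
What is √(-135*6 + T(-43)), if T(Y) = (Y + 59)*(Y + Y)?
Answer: I*√2186 ≈ 46.755*I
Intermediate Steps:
T(Y) = 2*Y*(59 + Y) (T(Y) = (59 + Y)*(2*Y) = 2*Y*(59 + Y))
√(-135*6 + T(-43)) = √(-135*6 + 2*(-43)*(59 - 43)) = √(-810 + 2*(-43)*16) = √(-810 - 1376) = √(-2186) = I*√2186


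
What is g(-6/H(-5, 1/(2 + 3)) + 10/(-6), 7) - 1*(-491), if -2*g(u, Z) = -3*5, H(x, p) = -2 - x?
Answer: 997/2 ≈ 498.50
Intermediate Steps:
g(u, Z) = 15/2 (g(u, Z) = -(-3)*5/2 = -1/2*(-15) = 15/2)
g(-6/H(-5, 1/(2 + 3)) + 10/(-6), 7) - 1*(-491) = 15/2 - 1*(-491) = 15/2 + 491 = 997/2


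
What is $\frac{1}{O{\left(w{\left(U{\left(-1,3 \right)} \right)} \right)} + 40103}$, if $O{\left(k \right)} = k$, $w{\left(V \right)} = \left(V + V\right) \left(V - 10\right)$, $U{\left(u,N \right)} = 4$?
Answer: $\frac{1}{40055} \approx 2.4966 \cdot 10^{-5}$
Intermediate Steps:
$w{\left(V \right)} = 2 V \left(-10 + V\right)$
$\frac{1}{O{\left(w{\left(U{\left(-1,3 \right)} \right)} \right)} + 40103} = \frac{1}{2 \cdot 4 \left(-10 + 4\right) + 40103} = \frac{1}{2 \cdot 4 \left(-6\right) + 40103} = \frac{1}{-48 + 40103} = \frac{1}{40055}$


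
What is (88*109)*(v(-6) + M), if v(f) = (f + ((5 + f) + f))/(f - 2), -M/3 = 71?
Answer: -2027509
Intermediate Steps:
M = -213 (M = -3*71 = -213)
v(f) = (5 + 3*f)/(-2 + f) (v(f) = (f + (5 + 2*f))/(-2 + f) = (5 + 3*f)/(-2 + f))
(88*109)*(v(-6) + M) = (88*109)*((5 + 3*(-6))/(-2 - 6) - 213) = 9592*((5 - 18)/(-8) - 213) = 9592*(-1/8*(-13) - 213) = 9592*(13/8 - 213) = 9592*(-1691/8) = -2027509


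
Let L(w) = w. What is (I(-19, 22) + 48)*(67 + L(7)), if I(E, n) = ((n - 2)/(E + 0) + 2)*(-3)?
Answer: 63492/19 ≈ 3341.7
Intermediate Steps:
I(E, n) = -6 - 3*(-2 + n)/E (I(E, n) = ((-2 + n)/E + 2)*(-3) = (2 + (-2 + n)/E)*(-3) = -6 - 3*(-2 + n)/E)
(I(-19, 22) + 48)*(67 + L(7)) = (3*(2 - 1*22 - 2*(-19))/(-19) + 48)*(67 + 7) = (3*(-1/19)*(2 - 22 + 38) + 48)*74 = (3*(-1/19)*18 + 48)*74 = (-54/19 + 48)*74 = (858/19)*74 = 63492/19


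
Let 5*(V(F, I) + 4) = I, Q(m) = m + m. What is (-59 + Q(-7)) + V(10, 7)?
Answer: -378/5 ≈ -75.600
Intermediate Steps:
Q(m) = 2*m
V(F, I) = -4 + I/5
(-59 + Q(-7)) + V(10, 7) = (-59 + 2*(-7)) + (-4 + (⅕)*7) = (-59 - 14) + (-4 + 7/5) = -73 - 13/5 = -378/5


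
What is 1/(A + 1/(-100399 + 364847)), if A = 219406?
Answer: 264448/58021477889 ≈ 4.5578e-6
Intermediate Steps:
1/(A + 1/(-100399 + 364847)) = 1/(219406 + 1/(-100399 + 364847)) = 1/(219406 + 1/264448) = 1/(58021477889/264448) = 264448/58021477889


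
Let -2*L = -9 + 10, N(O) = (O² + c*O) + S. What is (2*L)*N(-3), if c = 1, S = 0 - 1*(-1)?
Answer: -7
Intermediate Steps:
S = 1 (S = 0 + 1 = 1)
N(O) = 1 + O + O² (N(O) = (O² + 1*O) + 1 = (O² + O) + 1 = (O + O²) + 1 = 1 + O + O²)
L = -½ (L = -(-9 + 10)/2 = -½*1 = -½ ≈ -0.50000)
(2*L)*N(-3) = (2*(-½))*(1 - 3 + (-3)²) = -(1 - 3 + 9) = -1*7 = -7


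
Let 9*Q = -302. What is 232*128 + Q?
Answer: 266962/9 ≈ 29662.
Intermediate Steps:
Q = -302/9 (Q = (1/9)*(-302) = -302/9 ≈ -33.556)
232*128 + Q = 232*128 - 302/9 = 29696 - 302/9 = 266962/9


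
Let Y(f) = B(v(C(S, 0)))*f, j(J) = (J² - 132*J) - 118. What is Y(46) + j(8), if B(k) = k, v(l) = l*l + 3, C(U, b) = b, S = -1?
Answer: -972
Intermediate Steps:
v(l) = 3 + l² (v(l) = l² + 3 = 3 + l²)
j(J) = -118 + J² - 132*J
Y(f) = 3*f (Y(f) = (3 + 0²)*f = (3 + 0)*f = 3*f)
Y(46) + j(8) = 3*46 + (-118 + 8² - 132*8) = 138 + (-118 + 64 - 1056) = 138 - 1110 = -972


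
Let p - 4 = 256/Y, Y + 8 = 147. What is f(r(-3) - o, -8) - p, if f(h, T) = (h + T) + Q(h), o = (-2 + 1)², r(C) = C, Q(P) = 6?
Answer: -1646/139 ≈ -11.842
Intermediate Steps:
o = 1 (o = (-1)² = 1)
Y = 139 (Y = -8 + 147 = 139)
p = 812/139 (p = 4 + 256/139 = 812/139 ≈ 5.8417)
f(h, T) = 6 + T + h (f(h, T) = (h + T) + 6 = (T + h) + 6 = 6 + T + h)
f(r(-3) - o, -8) - p = (6 - 8 + (-3 - 1*1)) - 1*812/139 = (6 - 8 + (-3 - 1)) - 812/139 = (6 - 8 - 4) - 812/139 = -6 - 812/139 = -1646/139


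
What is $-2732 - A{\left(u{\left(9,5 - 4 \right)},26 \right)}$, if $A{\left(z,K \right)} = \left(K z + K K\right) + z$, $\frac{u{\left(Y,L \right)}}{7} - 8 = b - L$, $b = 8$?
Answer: $-6243$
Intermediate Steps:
$u{\left(Y,L \right)} = 112 - 7 L$ ($u{\left(Y,L \right)} = 56 + 7 \left(8 - L\right) = 56 - \left(-56 + 7 L\right) = 112 - 7 L$)
$A{\left(z,K \right)} = z + K^{2} + K z$ ($A{\left(z,K \right)} = \left(K z + K^{2}\right) + z = \left(K^{2} + K z\right) + z = z + K^{2} + K z$)
$-2732 - A{\left(u{\left(9,5 - 4 \right)},26 \right)} = -2732 - \left(\left(112 - 7 \left(5 - 4\right)\right) + 26^{2} + 26 \left(112 - 7 \left(5 - 4\right)\right)\right) = -2732 - \left(\left(112 - 7 \left(5 - 4\right)\right) + 676 + 26 \left(112 - 7 \left(5 - 4\right)\right)\right) = -2732 - \left(\left(112 - 7\right) + 676 + 26 \left(112 - 7\right)\right) = -2732 - \left(105 + 676 + 26 \cdot 105\right) = -2732 - \left(105 + 676 + 2730\right) = -2732 - 3511 = -6243$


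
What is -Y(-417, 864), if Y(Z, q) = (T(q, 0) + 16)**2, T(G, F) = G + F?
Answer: -774400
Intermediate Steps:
T(G, F) = F + G
Y(Z, q) = (16 + q)**2 (Y(Z, q) = ((0 + q) + 16)**2 = (q + 16)**2 = (16 + q)**2)
-Y(-417, 864) = -(16 + 864)**2 = -1*880**2 = -1*774400 = -774400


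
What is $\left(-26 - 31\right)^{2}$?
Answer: $3249$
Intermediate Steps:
$\left(-26 - 31\right)^{2} = \left(-57\right)^{2} = 3249$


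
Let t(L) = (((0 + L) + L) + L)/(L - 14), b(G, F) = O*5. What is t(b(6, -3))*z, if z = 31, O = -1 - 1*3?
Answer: 930/17 ≈ 54.706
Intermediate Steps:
O = -4 (O = -1 - 3 = -4)
b(G, F) = -20 (b(G, F) = -4*5 = -20)
t(L) = 3*L/(-14 + L) (t(L) = ((L + L) + L)/(-14 + L) = (2*L + L)/(-14 + L) = (3*L)/(-14 + L) = 3*L/(-14 + L))
t(b(6, -3))*z = (3*(-20)/(-14 - 20))*31 = (3*(-20)/(-34))*31 = (3*(-20)*(-1/34))*31 = (30/17)*31 = 930/17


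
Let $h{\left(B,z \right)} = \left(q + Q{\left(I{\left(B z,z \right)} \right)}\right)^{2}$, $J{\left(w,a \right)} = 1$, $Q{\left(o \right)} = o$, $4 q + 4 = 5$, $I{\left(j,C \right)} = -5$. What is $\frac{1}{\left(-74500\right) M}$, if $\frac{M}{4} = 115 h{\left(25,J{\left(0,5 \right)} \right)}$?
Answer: $- \frac{1}{773216875} \approx -1.2933 \cdot 10^{-9}$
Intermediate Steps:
$q = \frac{1}{4}$ ($q = -1 + \frac{1}{4} \cdot 5 = -1 + \frac{5}{4} = \frac{1}{4} \approx 0.25$)
$h{\left(B,z \right)} = \frac{361}{16}$ ($h{\left(B,z \right)} = \left(\frac{1}{4} - 5\right)^{2} = \left(- \frac{19}{4}\right)^{2} = \frac{361}{16}$)
$M = \frac{41515}{4}$ ($M = 4 \cdot 115 \cdot \frac{361}{16} = 4 \cdot \frac{41515}{16} = \frac{41515}{4} \approx 10379.0$)
$\frac{1}{\left(-74500\right) M} = \frac{1}{\left(-74500\right) \frac{41515}{4}} = \left(- \frac{1}{74500}\right) \frac{4}{41515} = - \frac{1}{773216875}$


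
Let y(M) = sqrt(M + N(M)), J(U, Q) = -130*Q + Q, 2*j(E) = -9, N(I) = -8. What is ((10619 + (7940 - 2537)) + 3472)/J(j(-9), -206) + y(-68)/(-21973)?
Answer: 3249/4429 - 2*I*sqrt(19)/21973 ≈ 0.73357 - 0.00039675*I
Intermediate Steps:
j(E) = -9/2 (j(E) = (1/2)*(-9) = -9/2)
J(U, Q) = -129*Q
y(M) = sqrt(-8 + M) (y(M) = sqrt(M - 8) = sqrt(-8 + M))
((10619 + (7940 - 2537)) + 3472)/J(j(-9), -206) + y(-68)/(-21973) = ((10619 + (7940 - 2537)) + 3472)/((-129*(-206))) + sqrt(-8 - 68)/(-21973) = ((10619 + 5403) + 3472)/26574 + sqrt(-76)*(-1/21973) = (16022 + 3472)*(1/26574) + (2*I*sqrt(19))*(-1/21973) = 19494*(1/26574) - 2*I*sqrt(19)/21973 = 3249/4429 - 2*I*sqrt(19)/21973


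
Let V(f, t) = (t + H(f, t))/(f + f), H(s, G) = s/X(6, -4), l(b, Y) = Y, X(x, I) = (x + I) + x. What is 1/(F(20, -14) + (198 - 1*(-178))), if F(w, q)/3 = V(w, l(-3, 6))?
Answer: 80/30131 ≈ 0.0026551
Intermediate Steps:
X(x, I) = I + 2*x (X(x, I) = (I + x) + x = I + 2*x)
H(s, G) = s/8 (H(s, G) = s/(-4 + 2*6) = s/(-4 + 12) = s/8)
V(f, t) = (t + f/8)/(2*f) (V(f, t) = (t + f/8)/(f + f) = (t + f/8)/((2*f)) = (t + f/8)*(1/(2*f)) = (t + f/8)/(2*f))
F(w, q) = 3*(48 + w)/(16*w) (F(w, q) = 3*((w + 8*6)/(16*w)) = 3*((w + 48)/(16*w)) = 3*((48 + w)/(16*w)) = 3*(48 + w)/(16*w))
1/(F(20, -14) + (198 - 1*(-178))) = 1/((3/16 + 9/20) + (198 - 1*(-178))) = 1/((3/16 + 9*(1/20)) + (198 + 178)) = 1/((3/16 + 9/20) + 376) = 1/(51/80 + 376) = 1/(30131/80) = 80/30131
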